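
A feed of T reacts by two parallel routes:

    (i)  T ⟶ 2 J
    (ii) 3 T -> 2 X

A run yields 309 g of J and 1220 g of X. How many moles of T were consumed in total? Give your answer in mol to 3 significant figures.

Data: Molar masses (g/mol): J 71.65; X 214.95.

n(J) = 309 / 71.65 = 4.313 mol
n(X) = 1220 / 214.95 = 5.676 mol
n(T) via (i) = (1/2)×4.313 = 2.157 mol
n(T) via (ii) = (3/2)×5.676 = 8.514 mol
total n(T) = 2.157 + 8.514 = 10.67 mol

10.7 mol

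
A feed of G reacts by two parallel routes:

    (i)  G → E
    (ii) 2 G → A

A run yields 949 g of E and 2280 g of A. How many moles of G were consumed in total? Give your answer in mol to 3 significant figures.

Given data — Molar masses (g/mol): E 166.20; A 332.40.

19.4 mol

n(E) = 949 / 166.20 = 5.710 mol
n(A) = 2280 / 332.40 = 6.859 mol
n(G) via (i) = (1/1)×5.710 = 5.710 mol
n(G) via (ii) = (2/1)×6.859 = 13.72 mol
total n(G) = 5.710 + 13.72 = 19.43 mol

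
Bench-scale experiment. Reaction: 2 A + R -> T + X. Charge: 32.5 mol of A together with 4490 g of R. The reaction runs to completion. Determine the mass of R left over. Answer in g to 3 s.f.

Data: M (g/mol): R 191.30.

n(A) = 32.50 mol
n(R) = 4490 / 191.30 = 23.47 mol
n/ν for A = 32.50/2 = 16.25
n/ν for R = 23.47/1 = 23.47
Smallest n/ν is A → limiting reagent.
R consumed = (1/2) × 32.50 = 16.25 mol
R remaining = 23.47 − 16.25 = 7.220 mol
mass = 7.220 × 191.30 = 1381 g

1380 g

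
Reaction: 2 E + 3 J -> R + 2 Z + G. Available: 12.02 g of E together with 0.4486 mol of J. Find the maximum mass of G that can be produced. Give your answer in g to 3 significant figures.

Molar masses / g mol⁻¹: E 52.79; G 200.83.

22.9 g

n(E) = 12.02 / 52.79 = 0.2277 mol
n(J) = 0.4486 mol
n/ν for E = 0.2277/2 = 0.1139
n/ν for J = 0.4486/3 = 0.1495
Smallest n/ν is E → limiting reagent.
n(G) = (1/2) × 0.2277 = 0.1139 mol
mass = 0.1139 × 200.83 = 22.87 g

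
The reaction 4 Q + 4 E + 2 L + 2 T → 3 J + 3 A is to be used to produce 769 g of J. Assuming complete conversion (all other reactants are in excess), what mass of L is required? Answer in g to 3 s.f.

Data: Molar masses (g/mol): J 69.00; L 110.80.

n(J) = 769 / 69.00 = 11.14 mol
n(L) = (2/3) × 11.14 = 7.427 mol
mass = 7.427 × 110.80 = 822.9 g

823 g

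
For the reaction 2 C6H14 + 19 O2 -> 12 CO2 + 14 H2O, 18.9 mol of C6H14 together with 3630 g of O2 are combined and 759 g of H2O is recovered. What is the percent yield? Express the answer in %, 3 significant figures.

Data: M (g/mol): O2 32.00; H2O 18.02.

n(C6H14) = 18.90 mol
n(O2) = 3630 / 32.00 = 113.4 mol
n/ν for C6H14 = 18.90/2 = 9.450
n/ν for O2 = 113.4/19 = 5.968
Smallest n/ν is O2 → limiting reagent.
theoretical n(H2O) = (14/19) × 113.4 = 83.56 mol → 1506 g
% yield = 759 / 1506 × 100 = 50.40 %

50.4 %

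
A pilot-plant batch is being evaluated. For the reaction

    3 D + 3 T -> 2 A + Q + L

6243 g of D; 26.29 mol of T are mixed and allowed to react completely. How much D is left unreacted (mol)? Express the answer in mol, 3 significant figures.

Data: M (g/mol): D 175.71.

n(D) = 6243 / 175.71 = 35.53 mol
n(T) = 26.29 mol
n/ν for D = 35.53/3 = 11.84
n/ν for T = 26.29/3 = 8.763
Smallest n/ν is T → limiting reagent.
D consumed = (3/3) × 26.29 = 26.29 mol
D remaining = 35.53 − 26.29 = 9.240 mol

9.24 mol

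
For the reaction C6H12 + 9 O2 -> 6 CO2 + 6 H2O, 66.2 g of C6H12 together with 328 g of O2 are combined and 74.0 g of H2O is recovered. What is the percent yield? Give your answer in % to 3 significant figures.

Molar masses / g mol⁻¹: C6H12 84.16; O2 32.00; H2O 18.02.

n(C6H12) = 66.20 / 84.16 = 0.7866 mol
n(O2) = 328.0 / 32.00 = 10.25 mol
n/ν for C6H12 = 0.7866/1 = 0.7866
n/ν for O2 = 10.25/9 = 1.139
Smallest n/ν is C6H12 → limiting reagent.
theoretical n(H2O) = (6/1) × 0.7866 = 4.720 mol → 85.05 g
% yield = 74.0 / 85.05 × 100 = 87.01 %

87.0 %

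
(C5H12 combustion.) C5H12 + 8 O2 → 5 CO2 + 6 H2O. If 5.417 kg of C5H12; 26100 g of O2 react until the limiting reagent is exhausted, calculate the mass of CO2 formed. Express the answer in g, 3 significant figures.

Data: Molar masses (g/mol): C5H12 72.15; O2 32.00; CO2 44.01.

16500 g

n(C5H12) = 5.417×1000 / 72.15 = 75.08 mol
n(O2) = 26100 / 32.00 = 815.6 mol
n/ν for C5H12 = 75.08/1 = 75.08
n/ν for O2 = 815.6/8 = 102.0
Smallest n/ν is C5H12 → limiting reagent.
n(CO2) = (5/1) × 75.08 = 375.4 mol
mass = 375.4 × 44.01 = 16520 g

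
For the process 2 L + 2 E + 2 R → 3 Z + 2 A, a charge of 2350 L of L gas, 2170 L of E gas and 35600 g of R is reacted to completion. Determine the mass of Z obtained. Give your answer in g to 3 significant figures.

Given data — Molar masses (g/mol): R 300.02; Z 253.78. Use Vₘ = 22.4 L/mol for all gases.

n(L) = 2350 / 22.4 = 104.9 mol
n(E) = 2170 / 22.4 = 96.88 mol
n(R) = 35600 / 300.02 = 118.7 mol
n/ν → L: 52.45, E: 48.44, R: 59.35; E is limiting.
n(Z) = (3/2) × 96.88 = 145.3 mol
mass = 145.3 × 253.78 = 36870 g

36900 g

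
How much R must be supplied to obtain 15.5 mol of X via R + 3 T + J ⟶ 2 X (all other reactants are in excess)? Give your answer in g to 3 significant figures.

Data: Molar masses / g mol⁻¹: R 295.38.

n(X) = 15.50 mol
n(R) = (1/2) × 15.50 = 7.750 mol
mass = 7.750 × 295.38 = 2289 g

2290 g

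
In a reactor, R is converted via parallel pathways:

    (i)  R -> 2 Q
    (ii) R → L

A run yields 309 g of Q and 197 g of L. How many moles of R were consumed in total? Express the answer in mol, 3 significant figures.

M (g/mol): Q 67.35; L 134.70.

3.76 mol

n(Q) = 309 / 67.35 = 4.588 mol
n(L) = 197 / 134.70 = 1.463 mol
n(R) via (i) = (1/2)×4.588 = 2.294 mol
n(R) via (ii) = (1/1)×1.463 = 1.463 mol
total n(R) = 2.294 + 1.463 = 3.757 mol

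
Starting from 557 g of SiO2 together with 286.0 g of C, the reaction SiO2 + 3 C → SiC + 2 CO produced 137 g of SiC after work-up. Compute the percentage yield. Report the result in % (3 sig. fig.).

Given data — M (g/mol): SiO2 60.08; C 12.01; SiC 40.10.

n(SiO2) = 557.0 / 60.08 = 9.271 mol
n(C) = 286.0 / 12.01 = 23.81 mol
n/ν for SiO2 = 9.271/1 = 9.271
n/ν for C = 23.81/3 = 7.937
Smallest n/ν is C → limiting reagent.
theoretical n(SiC) = (1/3) × 23.81 = 7.937 mol → 318.3 g
% yield = 137 / 318.3 × 100 = 43.04 %

43.0 %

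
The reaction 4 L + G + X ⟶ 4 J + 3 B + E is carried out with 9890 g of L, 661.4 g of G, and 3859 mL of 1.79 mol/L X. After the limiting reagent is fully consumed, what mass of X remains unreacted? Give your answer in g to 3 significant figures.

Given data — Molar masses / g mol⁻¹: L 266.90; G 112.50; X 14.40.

n(L) = 9890 / 266.90 = 37.06 mol
n(G) = 661.4 / 112.50 = 5.879 mol
n(X) = 1.79 × 3859/1000 = 6.908 mol
n/ν → L: 9.265, G: 5.879, X: 6.908; G is limiting.
X consumed = (1/1) × 5.879 = 5.879 mol
X remaining = 6.908 − 5.879 = 1.029 mol
mass = 1.029 × 14.40 = 14.82 g

14.8 g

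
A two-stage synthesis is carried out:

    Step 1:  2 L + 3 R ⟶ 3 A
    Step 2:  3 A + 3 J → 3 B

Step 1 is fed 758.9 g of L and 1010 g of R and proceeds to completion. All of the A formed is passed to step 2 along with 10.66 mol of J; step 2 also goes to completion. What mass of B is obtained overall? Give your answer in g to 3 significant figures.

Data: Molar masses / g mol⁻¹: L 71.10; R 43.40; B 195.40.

2080 g

Step 1:
n(L) = 758.9 / 71.10 = 10.67 mol
n(R) = 1010 / 43.40 = 23.27 mol
n/ν → L: 5.335, R: 7.757; L is limiting.
n(A) produced = (3/2) × 10.67 = 16.01 mol
Step 2:
n(A) available = 16.01 mol
n(J) = 10.66 mol
n/ν → A: 5.337, J: 3.553; J is limiting.
n(B) = (3/3) × 10.66 = 10.66 mol
mass = 10.66 × 195.40 = 2083 g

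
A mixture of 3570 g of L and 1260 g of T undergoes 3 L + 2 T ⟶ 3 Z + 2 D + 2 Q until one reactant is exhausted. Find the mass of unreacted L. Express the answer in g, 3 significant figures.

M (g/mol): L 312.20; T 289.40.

1530 g

n(L) = 3570 / 312.20 = 11.43 mol
n(T) = 1260 / 289.40 = 4.354 mol
n/ν → L: 3.810, T: 2.177; T is limiting.
L consumed = (3/2) × 4.354 = 6.531 mol
L remaining = 11.43 − 6.531 = 4.899 mol
mass = 4.899 × 312.20 = 1529 g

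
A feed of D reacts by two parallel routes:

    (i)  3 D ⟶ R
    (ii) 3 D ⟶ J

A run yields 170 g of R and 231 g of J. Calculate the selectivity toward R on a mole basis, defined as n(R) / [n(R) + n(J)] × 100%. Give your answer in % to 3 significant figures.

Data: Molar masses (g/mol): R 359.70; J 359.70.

n(R) = 170 / 359.70 = 0.4726 mol
n(J) = 231 / 359.70 = 0.6422 mol
selectivity = 0.4726/(0.4726+0.6422) × 100 = 42.39 %

42.4 %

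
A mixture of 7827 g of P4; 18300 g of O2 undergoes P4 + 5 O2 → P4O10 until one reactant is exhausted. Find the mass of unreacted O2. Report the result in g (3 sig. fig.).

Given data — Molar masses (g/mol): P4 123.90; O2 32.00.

n(P4) = 7827 / 123.90 = 63.17 mol
n(O2) = 18300 / 32.00 = 571.9 mol
n/ν → P4: 63.17, O2: 114.4; P4 is limiting.
O2 consumed = (5/1) × 63.17 = 315.9 mol
O2 remaining = 571.9 − 315.9 = 256.0 mol
mass = 256.0 × 32.00 = 8192 g

8190 g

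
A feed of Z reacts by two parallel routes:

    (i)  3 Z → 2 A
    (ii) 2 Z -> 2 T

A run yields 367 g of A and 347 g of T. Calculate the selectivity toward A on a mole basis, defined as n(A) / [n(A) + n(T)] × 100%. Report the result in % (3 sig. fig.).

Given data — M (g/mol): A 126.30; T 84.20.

n(A) = 367 / 126.30 = 2.906 mol
n(T) = 347 / 84.20 = 4.121 mol
selectivity = 2.906/(2.906+4.121) × 100 = 41.35 %

41.4 %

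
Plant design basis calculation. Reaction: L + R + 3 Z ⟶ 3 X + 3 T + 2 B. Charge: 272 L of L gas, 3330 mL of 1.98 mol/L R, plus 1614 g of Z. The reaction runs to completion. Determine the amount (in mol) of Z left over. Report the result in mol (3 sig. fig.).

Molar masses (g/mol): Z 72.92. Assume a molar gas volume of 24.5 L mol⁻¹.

2.35 mol

n(L) = 272.0 / 24.5 = 11.10 mol
n(R) = 1.98 × 3330/1000 = 6.593 mol
n(Z) = 1614 / 72.92 = 22.13 mol
n/ν for L = 11.10/1 = 11.10
n/ν for R = 6.593/1 = 6.593
n/ν for Z = 22.13/3 = 7.377
Smallest n/ν is R → limiting reagent.
Z consumed = (3/1) × 6.593 = 19.78 mol
Z remaining = 22.13 − 19.78 = 2.350 mol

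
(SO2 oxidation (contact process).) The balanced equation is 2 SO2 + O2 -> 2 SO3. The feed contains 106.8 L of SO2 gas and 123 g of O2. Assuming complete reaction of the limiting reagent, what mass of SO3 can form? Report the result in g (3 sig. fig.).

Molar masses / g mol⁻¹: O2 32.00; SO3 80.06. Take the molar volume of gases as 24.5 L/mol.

349 g

n(SO2) = 106.8 / 24.5 = 4.359 mol
n(O2) = 123.0 / 32.00 = 3.844 mol
n/ν for SO2 = 4.359/2 = 2.180
n/ν for O2 = 3.844/1 = 3.844
Smallest n/ν is SO2 → limiting reagent.
n(SO3) = (2/2) × 4.359 = 4.359 mol
mass = 4.359 × 80.06 = 349.0 g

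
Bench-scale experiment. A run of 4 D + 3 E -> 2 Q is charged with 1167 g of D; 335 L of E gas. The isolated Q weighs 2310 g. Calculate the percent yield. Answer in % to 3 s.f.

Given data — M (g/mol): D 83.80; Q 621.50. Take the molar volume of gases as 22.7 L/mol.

53.4 %

n(D) = 1167 / 83.80 = 13.93 mol
n(E) = 335.0 / 22.7 = 14.76 mol
n/ν → D: 3.483, E: 4.920; D is limiting.
theoretical n(Q) = (2/4) × 13.93 = 6.965 mol → 4329 g
% yield = 2310 / 4329 × 100 = 53.36 %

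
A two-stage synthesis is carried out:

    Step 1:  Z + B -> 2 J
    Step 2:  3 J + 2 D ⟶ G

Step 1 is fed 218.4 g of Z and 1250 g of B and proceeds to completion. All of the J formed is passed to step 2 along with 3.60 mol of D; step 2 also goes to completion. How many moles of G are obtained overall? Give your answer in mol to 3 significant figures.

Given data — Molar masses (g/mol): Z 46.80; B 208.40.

Step 1:
n(Z) = 218.4 / 46.80 = 4.667 mol
n(B) = 1250 / 208.40 = 5.998 mol
n/ν for Z = 4.667/1 = 4.667
n/ν for B = 5.998/1 = 5.998
Smallest n/ν is Z → limiting reagent.
n(J) produced = (2/1) × 4.667 = 9.334 mol
Step 2:
n(J) available = 9.334 mol
n(D) = 3.600 mol
n/ν for J = 9.334/3 = 3.111
n/ν for D = 3.600/2 = 1.800
Smallest n/ν is D → limiting reagent.
n(G) = (1/2) × 3.600 = 1.800 mol

1.80 mol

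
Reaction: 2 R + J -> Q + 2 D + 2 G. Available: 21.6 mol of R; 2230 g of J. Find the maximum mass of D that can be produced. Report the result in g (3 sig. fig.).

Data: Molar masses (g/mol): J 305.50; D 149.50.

n(R) = 21.60 mol
n(J) = 2230 / 305.50 = 7.300 mol
n/ν for R = 21.60/2 = 10.80
n/ν for J = 7.300/1 = 7.300
Smallest n/ν is J → limiting reagent.
n(D) = (2/1) × 7.300 = 14.60 mol
mass = 14.60 × 149.50 = 2183 g

2180 g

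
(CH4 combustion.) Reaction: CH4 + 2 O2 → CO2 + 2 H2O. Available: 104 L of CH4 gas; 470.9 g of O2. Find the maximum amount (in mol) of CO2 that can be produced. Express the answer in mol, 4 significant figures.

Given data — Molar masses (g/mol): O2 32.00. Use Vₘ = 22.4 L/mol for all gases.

4.643 mol

n(CH4) = 104.0 / 22.4 = 4.643 mol
n(O2) = 470.9 / 32.00 = 14.72 mol
n/ν → CH4: 4.643, O2: 7.360; CH4 is limiting.
n(CO2) = (1/1) × 4.643 = 4.643 mol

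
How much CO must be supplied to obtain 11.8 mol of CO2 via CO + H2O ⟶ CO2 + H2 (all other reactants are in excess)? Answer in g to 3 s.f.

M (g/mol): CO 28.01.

331 g

n(CO2) = 11.80 mol
n(CO) = (1/1) × 11.80 = 11.80 mol
mass = 11.80 × 28.01 = 330.5 g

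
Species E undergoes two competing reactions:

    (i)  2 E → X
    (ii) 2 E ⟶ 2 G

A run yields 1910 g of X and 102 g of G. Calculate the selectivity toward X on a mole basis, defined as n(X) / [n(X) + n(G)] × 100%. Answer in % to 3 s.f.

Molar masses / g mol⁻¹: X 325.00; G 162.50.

n(X) = 1910 / 325.00 = 5.877 mol
n(G) = 102 / 162.50 = 0.6277 mol
selectivity = 5.877/(5.877+0.6277) × 100 = 90.35 %

90.4 %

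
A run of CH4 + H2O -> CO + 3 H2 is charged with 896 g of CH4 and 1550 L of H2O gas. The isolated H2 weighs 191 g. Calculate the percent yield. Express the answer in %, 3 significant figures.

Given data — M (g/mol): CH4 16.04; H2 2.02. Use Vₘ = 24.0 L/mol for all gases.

n(CH4) = 896.0 / 16.04 = 55.86 mol
n(H2O) = 1550 / 24.0 = 64.58 mol
n/ν for CH4 = 55.86/1 = 55.86
n/ν for H2O = 64.58/1 = 64.58
Smallest n/ν is CH4 → limiting reagent.
theoretical n(H2) = (3/1) × 55.86 = 167.6 mol → 338.6 g
% yield = 191 / 338.6 × 100 = 56.41 %

56.4 %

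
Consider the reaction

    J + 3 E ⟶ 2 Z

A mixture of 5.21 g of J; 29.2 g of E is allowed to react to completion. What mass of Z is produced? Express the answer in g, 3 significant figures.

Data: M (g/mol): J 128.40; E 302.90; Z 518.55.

33.3 g

n(J) = 5.210 / 128.40 = 0.04058 mol
n(E) = 29.20 / 302.90 = 0.09640 mol
n/ν → J: 0.04058, E: 0.03213; E is limiting.
n(Z) = (2/3) × 0.09640 = 0.06427 mol
mass = 0.06427 × 518.55 = 33.33 g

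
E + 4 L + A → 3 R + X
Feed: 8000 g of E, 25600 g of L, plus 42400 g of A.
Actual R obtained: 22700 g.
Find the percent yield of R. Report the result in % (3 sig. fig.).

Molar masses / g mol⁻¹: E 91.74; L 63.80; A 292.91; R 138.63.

n(E) = 8000 / 91.74 = 87.20 mol
n(L) = 25600 / 63.80 = 401.3 mol
n(A) = 42400 / 292.91 = 144.8 mol
n/ν → E: 87.20, L: 100.3, A: 144.8; E is limiting.
theoretical n(R) = (3/1) × 87.20 = 261.6 mol → 36270 g
% yield = 22700 / 36270 × 100 = 62.59 %

62.6 %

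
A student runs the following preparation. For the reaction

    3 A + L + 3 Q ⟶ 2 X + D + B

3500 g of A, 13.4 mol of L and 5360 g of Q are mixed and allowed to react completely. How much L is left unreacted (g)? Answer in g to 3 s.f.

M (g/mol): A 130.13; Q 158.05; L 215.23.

n(A) = 3500 / 130.13 = 26.90 mol
n(L) = 13.40 mol
n(Q) = 5360 / 158.05 = 33.91 mol
n/ν for A = 26.90/3 = 8.967
n/ν for L = 13.40/1 = 13.40
n/ν for Q = 33.91/3 = 11.30
Smallest n/ν is A → limiting reagent.
L consumed = (1/3) × 26.90 = 8.967 mol
L remaining = 13.40 − 8.967 = 4.433 mol
mass = 4.433 × 215.23 = 954.1 g

954 g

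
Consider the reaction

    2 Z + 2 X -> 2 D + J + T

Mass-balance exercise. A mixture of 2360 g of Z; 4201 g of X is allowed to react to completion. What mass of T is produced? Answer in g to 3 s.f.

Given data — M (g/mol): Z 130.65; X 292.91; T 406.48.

2910 g

n(Z) = 2360 / 130.65 = 18.06 mol
n(X) = 4201 / 292.91 = 14.34 mol
n/ν for Z = 18.06/2 = 9.030
n/ν for X = 14.34/2 = 7.170
Smallest n/ν is X → limiting reagent.
n(T) = (1/2) × 14.34 = 7.170 mol
mass = 7.170 × 406.48 = 2914 g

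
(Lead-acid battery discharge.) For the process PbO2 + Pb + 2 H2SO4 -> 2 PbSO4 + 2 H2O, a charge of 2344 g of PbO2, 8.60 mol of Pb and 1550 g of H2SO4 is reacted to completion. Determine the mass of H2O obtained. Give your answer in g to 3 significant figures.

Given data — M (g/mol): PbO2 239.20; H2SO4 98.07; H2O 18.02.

n(PbO2) = 2344 / 239.20 = 9.799 mol
n(Pb) = 8.600 mol
n(H2SO4) = 1550 / 98.07 = 15.81 mol
n/ν → PbO2: 9.799, Pb: 8.600, H2SO4: 7.905; H2SO4 is limiting.
n(H2O) = (2/2) × 15.81 = 15.81 mol
mass = 15.81 × 18.02 = 284.9 g

285 g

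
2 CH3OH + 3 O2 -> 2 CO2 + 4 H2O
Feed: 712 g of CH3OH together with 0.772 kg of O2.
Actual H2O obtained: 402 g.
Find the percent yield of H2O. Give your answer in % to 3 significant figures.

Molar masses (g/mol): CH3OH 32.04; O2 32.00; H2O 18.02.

n(CH3OH) = 712.0 / 32.04 = 22.22 mol
n(O2) = 0.7720×1000 / 32.00 = 24.13 mol
n/ν → CH3OH: 11.11, O2: 8.043; O2 is limiting.
theoretical n(H2O) = (4/3) × 24.13 = 32.17 mol → 579.7 g
% yield = 402 / 579.7 × 100 = 69.35 %

69.4 %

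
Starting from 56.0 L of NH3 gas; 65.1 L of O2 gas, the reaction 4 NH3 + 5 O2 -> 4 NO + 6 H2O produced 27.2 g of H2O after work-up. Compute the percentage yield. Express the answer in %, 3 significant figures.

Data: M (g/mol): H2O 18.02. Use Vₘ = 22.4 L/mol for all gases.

n(NH3) = 56.00 / 22.4 = 2.500 mol
n(O2) = 65.10 / 22.4 = 2.906 mol
n/ν → NH3: 0.6250, O2: 0.5812; O2 is limiting.
theoretical n(H2O) = (6/5) × 2.906 = 3.487 mol → 62.84 g
% yield = 27.2 / 62.84 × 100 = 43.28 %

43.3 %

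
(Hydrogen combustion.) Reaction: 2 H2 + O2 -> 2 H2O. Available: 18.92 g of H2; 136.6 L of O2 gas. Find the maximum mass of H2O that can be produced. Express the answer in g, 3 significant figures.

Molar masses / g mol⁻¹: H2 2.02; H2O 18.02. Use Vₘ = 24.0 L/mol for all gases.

169 g

n(H2) = 18.92 / 2.02 = 9.366 mol
n(O2) = 136.6 / 24.0 = 5.692 mol
n/ν for H2 = 9.366/2 = 4.683
n/ν for O2 = 5.692/1 = 5.692
Smallest n/ν is H2 → limiting reagent.
n(H2O) = (2/2) × 9.366 = 9.366 mol
mass = 9.366 × 18.02 = 168.8 g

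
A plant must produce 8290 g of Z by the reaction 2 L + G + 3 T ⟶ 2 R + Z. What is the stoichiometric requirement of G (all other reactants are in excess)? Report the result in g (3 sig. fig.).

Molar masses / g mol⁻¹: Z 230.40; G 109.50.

n(Z) = 8290 / 230.40 = 35.98 mol
n(G) = (1/1) × 35.98 = 35.98 mol
mass = 35.98 × 109.50 = 3940 g

3940 g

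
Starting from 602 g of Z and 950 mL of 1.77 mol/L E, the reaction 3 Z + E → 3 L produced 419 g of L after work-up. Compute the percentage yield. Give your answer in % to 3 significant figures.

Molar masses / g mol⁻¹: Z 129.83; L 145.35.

62.2 %

n(Z) = 602.0 / 129.83 = 4.637 mol
n(E) = 1.77 × 950.0/1000 = 1.682 mol
n/ν for Z = 4.637/3 = 1.546
n/ν for E = 1.682/1 = 1.682
Smallest n/ν is Z → limiting reagent.
theoretical n(L) = (3/3) × 4.637 = 4.637 mol → 674.0 g
% yield = 419 / 674.0 × 100 = 62.17 %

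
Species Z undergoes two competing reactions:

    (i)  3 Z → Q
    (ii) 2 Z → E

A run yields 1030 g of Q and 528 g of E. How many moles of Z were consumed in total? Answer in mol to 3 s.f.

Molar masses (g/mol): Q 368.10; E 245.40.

n(Q) = 1030 / 368.10 = 2.798 mol
n(E) = 528 / 245.40 = 2.152 mol
n(Z) via (i) = (3/1)×2.798 = 8.394 mol
n(Z) via (ii) = (2/1)×2.152 = 4.304 mol
total n(Z) = 8.394 + 4.304 = 12.70 mol

12.7 mol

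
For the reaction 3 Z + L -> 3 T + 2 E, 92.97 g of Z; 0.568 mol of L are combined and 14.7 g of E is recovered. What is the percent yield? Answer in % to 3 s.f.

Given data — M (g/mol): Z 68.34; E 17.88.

90.7 %

n(Z) = 92.97 / 68.34 = 1.360 mol
n(L) = 0.5680 mol
n/ν → Z: 0.4533, L: 0.5680; Z is limiting.
theoretical n(E) = (2/3) × 1.360 = 0.9067 mol → 16.21 g
% yield = 14.7 / 16.21 × 100 = 90.68 %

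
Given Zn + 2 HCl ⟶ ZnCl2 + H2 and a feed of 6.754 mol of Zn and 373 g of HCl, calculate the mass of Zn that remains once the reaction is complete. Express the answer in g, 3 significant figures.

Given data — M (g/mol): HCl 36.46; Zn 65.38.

n(Zn) = 6.754 mol
n(HCl) = 373.0 / 36.46 = 10.23 mol
n/ν for Zn = 6.754/1 = 6.754
n/ν for HCl = 10.23/2 = 5.115
Smallest n/ν is HCl → limiting reagent.
Zn consumed = (1/2) × 10.23 = 5.115 mol
Zn remaining = 6.754 − 5.115 = 1.639 mol
mass = 1.639 × 65.38 = 107.2 g

107 g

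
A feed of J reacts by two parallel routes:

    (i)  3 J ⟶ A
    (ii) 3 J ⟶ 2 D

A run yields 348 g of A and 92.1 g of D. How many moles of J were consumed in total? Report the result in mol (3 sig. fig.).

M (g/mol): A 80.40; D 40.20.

n(A) = 348 / 80.40 = 4.328 mol
n(D) = 92.1 / 40.20 = 2.291 mol
n(J) via (i) = (3/1)×4.328 = 12.98 mol
n(J) via (ii) = (3/2)×2.291 = 3.437 mol
total n(J) = 12.98 + 3.437 = 16.42 mol

16.4 mol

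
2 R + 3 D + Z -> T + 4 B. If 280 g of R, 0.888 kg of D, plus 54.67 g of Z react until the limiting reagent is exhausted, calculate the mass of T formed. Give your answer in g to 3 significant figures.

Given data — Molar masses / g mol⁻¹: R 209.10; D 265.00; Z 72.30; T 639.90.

n(R) = 280.0 / 209.10 = 1.339 mol
n(D) = 0.8880×1000 / 265.00 = 3.351 mol
n(Z) = 54.67 / 72.30 = 0.7562 mol
n/ν for R = 1.339/2 = 0.6695
n/ν for D = 3.351/3 = 1.117
n/ν for Z = 0.7562/1 = 0.7562
Smallest n/ν is R → limiting reagent.
n(T) = (1/2) × 1.339 = 0.6695 mol
mass = 0.6695 × 639.90 = 428.4 g

428 g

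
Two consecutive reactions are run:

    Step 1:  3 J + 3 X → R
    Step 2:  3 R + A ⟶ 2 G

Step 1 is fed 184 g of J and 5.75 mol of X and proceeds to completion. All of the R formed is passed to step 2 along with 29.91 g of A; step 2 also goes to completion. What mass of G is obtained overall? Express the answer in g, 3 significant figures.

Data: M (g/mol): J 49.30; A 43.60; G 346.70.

Step 1:
n(J) = 184.0 / 49.30 = 3.732 mol
n(X) = 5.750 mol
n/ν for J = 3.732/3 = 1.244
n/ν for X = 5.750/3 = 1.917
Smallest n/ν is J → limiting reagent.
n(R) produced = (1/3) × 3.732 = 1.244 mol
Step 2:
n(R) available = 1.244 mol
n(A) = 29.91 / 43.60 = 0.6860 mol
n/ν for R = 1.244/3 = 0.4147
n/ν for A = 0.6860/1 = 0.6860
Smallest n/ν is R → limiting reagent.
n(G) = (2/3) × 1.244 = 0.8293 mol
mass = 0.8293 × 346.70 = 287.5 g

288 g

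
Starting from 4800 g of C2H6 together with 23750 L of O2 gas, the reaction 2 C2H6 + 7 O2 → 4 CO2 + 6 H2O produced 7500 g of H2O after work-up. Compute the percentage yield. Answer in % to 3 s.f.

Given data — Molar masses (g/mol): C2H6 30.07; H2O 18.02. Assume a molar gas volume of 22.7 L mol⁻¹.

86.9 %

n(C2H6) = 4800 / 30.07 = 159.6 mol
n(O2) = 23750 / 22.7 = 1046 mol
n/ν for C2H6 = 159.6/2 = 79.80
n/ν for O2 = 1046/7 = 149.4
Smallest n/ν is C2H6 → limiting reagent.
theoretical n(H2O) = (6/2) × 159.6 = 478.8 mol → 8628 g
% yield = 7500 / 8628 × 100 = 86.93 %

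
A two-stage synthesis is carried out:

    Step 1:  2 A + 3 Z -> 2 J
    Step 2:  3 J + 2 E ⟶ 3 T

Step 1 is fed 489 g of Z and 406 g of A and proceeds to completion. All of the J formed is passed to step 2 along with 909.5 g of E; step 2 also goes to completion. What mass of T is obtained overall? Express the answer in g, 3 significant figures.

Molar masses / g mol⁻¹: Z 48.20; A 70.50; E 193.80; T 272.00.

1570 g

Step 1:
n(Z) = 489.0 / 48.20 = 10.15 mol
n(A) = 406.0 / 70.50 = 5.759 mol
n/ν for Z = 10.15/3 = 3.383
n/ν for A = 5.759/2 = 2.880
Smallest n/ν is A → limiting reagent.
n(J) produced = (2/2) × 5.759 = 5.759 mol
Step 2:
n(J) available = 5.759 mol
n(E) = 909.5 / 193.80 = 4.693 mol
n/ν for J = 5.759/3 = 1.920
n/ν for E = 4.693/2 = 2.347
Smallest n/ν is J → limiting reagent.
n(T) = (3/3) × 5.759 = 5.759 mol
mass = 5.759 × 272.00 = 1566 g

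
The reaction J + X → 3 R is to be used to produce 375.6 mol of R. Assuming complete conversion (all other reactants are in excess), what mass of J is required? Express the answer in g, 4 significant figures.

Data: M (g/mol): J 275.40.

34480 g

n(R) = 375.6 mol
n(J) = (1/3) × 375.6 = 125.2 mol
mass = 125.2 × 275.40 = 34480 g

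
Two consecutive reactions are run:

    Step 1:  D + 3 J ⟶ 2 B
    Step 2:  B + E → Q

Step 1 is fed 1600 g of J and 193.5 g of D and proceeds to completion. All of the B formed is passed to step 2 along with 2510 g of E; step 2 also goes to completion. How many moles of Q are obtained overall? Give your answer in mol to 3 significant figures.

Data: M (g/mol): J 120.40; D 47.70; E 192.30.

8.11 mol

Step 1:
n(J) = 1600 / 120.40 = 13.29 mol
n(D) = 193.5 / 47.70 = 4.057 mol
n/ν → J: 4.430, D: 4.057; D is limiting.
n(B) produced = (2/1) × 4.057 = 8.114 mol
Step 2:
n(B) available = 8.114 mol
n(E) = 2510 / 192.30 = 13.05 mol
n/ν → B: 8.114, E: 13.05; B is limiting.
n(Q) = (1/1) × 8.114 = 8.114 mol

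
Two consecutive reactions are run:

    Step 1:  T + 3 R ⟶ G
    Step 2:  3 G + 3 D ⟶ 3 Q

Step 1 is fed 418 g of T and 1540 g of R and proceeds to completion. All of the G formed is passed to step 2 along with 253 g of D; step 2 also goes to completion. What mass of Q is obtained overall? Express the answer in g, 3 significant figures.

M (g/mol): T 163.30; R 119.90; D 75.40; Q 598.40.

Step 1:
n(T) = 418.0 / 163.30 = 2.560 mol
n(R) = 1540 / 119.90 = 12.84 mol
n/ν for T = 2.560/1 = 2.560
n/ν for R = 12.84/3 = 4.280
Smallest n/ν is T → limiting reagent.
n(G) produced = (1/1) × 2.560 = 2.560 mol
Step 2:
n(G) available = 2.560 mol
n(D) = 253.0 / 75.40 = 3.355 mol
n/ν for G = 2.560/3 = 0.8533
n/ν for D = 3.355/3 = 1.118
Smallest n/ν is G → limiting reagent.
n(Q) = (3/3) × 2.560 = 2.560 mol
mass = 2.560 × 598.40 = 1532 g

1530 g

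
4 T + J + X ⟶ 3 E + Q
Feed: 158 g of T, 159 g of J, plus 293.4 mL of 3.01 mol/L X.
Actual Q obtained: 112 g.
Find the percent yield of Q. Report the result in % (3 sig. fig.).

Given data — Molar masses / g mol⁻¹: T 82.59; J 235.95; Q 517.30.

n(T) = 158.0 / 82.59 = 1.913 mol
n(J) = 159.0 / 235.95 = 0.6739 mol
n(X) = 3.01 × 293.4/1000 = 0.8831 mol
n/ν → T: 0.4783, J: 0.6739, X: 0.8831; T is limiting.
theoretical n(Q) = (1/4) × 1.913 = 0.4783 mol → 247.4 g
% yield = 112 / 247.4 × 100 = 45.27 %

45.3 %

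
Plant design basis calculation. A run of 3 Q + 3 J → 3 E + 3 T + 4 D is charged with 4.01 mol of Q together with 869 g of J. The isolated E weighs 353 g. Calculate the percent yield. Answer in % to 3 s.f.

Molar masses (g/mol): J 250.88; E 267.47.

n(Q) = 4.010 mol
n(J) = 869.0 / 250.88 = 3.464 mol
n/ν → Q: 1.337, J: 1.155; J is limiting.
theoretical n(E) = (3/3) × 3.464 = 3.464 mol → 926.5 g
% yield = 353 / 926.5 × 100 = 38.10 %

38.1 %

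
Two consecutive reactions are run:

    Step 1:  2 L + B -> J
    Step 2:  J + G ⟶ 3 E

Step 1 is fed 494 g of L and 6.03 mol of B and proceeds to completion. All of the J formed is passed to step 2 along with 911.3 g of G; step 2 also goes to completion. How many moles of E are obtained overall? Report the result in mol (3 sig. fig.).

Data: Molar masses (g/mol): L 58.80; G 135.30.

12.6 mol

Step 1:
n(L) = 494.0 / 58.80 = 8.401 mol
n(B) = 6.030 mol
n/ν for L = 8.401/2 = 4.201
n/ν for B = 6.030/1 = 6.030
Smallest n/ν is L → limiting reagent.
n(J) produced = (1/2) × 8.401 = 4.201 mol
Step 2:
n(J) available = 4.201 mol
n(G) = 911.3 / 135.30 = 6.735 mol
n/ν for J = 4.201/1 = 4.201
n/ν for G = 6.735/1 = 6.735
Smallest n/ν is J → limiting reagent.
n(E) = (3/1) × 4.201 = 12.60 mol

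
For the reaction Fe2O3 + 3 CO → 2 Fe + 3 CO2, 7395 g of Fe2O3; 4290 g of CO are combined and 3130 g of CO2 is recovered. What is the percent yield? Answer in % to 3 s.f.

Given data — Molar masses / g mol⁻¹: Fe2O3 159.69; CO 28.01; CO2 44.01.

n(Fe2O3) = 7395 / 159.69 = 46.31 mol
n(CO) = 4290 / 28.01 = 153.2 mol
n/ν for Fe2O3 = 46.31/1 = 46.31
n/ν for CO = 153.2/3 = 51.07
Smallest n/ν is Fe2O3 → limiting reagent.
theoretical n(CO2) = (3/1) × 46.31 = 138.9 mol → 6113 g
% yield = 3130 / 6113 × 100 = 51.20 %

51.2 %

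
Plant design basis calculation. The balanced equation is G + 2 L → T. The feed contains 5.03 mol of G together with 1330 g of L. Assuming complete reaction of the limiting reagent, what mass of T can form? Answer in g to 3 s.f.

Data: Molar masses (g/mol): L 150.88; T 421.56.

1860 g

n(G) = 5.030 mol
n(L) = 1330 / 150.88 = 8.815 mol
n/ν for G = 5.030/1 = 5.030
n/ν for L = 8.815/2 = 4.408
Smallest n/ν is L → limiting reagent.
n(T) = (1/2) × 8.815 = 4.408 mol
mass = 4.408 × 421.56 = 1858 g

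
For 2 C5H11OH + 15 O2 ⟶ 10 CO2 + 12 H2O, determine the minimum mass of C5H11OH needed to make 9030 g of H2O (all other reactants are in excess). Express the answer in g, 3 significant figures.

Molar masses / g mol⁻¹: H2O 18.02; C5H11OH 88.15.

7360 g

n(H2O) = 9030 / 18.02 = 501.1 mol
n(C5H11OH) = (2/12) × 501.1 = 83.52 mol
mass = 83.52 × 88.15 = 7362 g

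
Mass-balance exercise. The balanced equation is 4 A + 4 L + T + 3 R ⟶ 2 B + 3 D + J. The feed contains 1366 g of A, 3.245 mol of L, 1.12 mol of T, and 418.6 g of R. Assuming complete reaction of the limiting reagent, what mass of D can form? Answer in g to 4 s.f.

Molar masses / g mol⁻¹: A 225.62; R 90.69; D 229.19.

557.8 g

n(A) = 1366 / 225.62 = 6.054 mol
n(L) = 3.245 mol
n(T) = 1.120 mol
n(R) = 418.6 / 90.69 = 4.616 mol
n/ν for A = 6.054/4 = 1.514
n/ν for L = 3.245/4 = 0.8113
n/ν for T = 1.120/1 = 1.120
n/ν for R = 4.616/3 = 1.539
Smallest n/ν is L → limiting reagent.
n(D) = (3/4) × 3.245 = 2.434 mol
mass = 2.434 × 229.19 = 557.8 g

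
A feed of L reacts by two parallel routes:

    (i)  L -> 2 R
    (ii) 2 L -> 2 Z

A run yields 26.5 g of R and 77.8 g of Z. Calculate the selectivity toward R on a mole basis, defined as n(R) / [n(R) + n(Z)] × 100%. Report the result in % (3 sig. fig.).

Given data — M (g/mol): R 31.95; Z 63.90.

40.5 %

n(R) = 26.5 / 31.95 = 0.8294 mol
n(Z) = 77.8 / 63.90 = 1.218 mol
selectivity = 0.8294/(0.8294+1.218) × 100 = 40.51 %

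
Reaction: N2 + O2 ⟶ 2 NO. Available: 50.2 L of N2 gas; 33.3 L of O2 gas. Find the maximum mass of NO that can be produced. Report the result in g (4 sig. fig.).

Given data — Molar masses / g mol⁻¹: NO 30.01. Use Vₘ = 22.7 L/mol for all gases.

n(N2) = 50.20 / 22.7 = 2.211 mol
n(O2) = 33.30 / 22.7 = 1.467 mol
n/ν for N2 = 2.211/1 = 2.211
n/ν for O2 = 1.467/1 = 1.467
Smallest n/ν is O2 → limiting reagent.
n(NO) = (2/1) × 1.467 = 2.934 mol
mass = 2.934 × 30.01 = 88.05 g

88.05 g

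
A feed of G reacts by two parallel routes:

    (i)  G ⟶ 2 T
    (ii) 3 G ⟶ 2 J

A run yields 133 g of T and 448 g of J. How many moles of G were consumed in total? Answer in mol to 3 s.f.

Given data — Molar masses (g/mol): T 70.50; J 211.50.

n(T) = 133 / 70.50 = 1.887 mol
n(J) = 448 / 211.50 = 2.118 mol
n(G) via (i) = (1/2)×1.887 = 0.9435 mol
n(G) via (ii) = (3/2)×2.118 = 3.177 mol
total n(G) = 0.9435 + 3.177 = 4.121 mol

4.12 mol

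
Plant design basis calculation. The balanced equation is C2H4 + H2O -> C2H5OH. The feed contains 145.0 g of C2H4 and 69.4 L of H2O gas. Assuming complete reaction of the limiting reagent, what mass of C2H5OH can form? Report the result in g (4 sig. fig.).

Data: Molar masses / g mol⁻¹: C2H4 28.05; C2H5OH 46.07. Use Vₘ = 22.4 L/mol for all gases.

n(C2H4) = 145.0 / 28.05 = 5.169 mol
n(H2O) = 69.40 / 22.4 = 3.098 mol
n/ν for C2H4 = 5.169/1 = 5.169
n/ν for H2O = 3.098/1 = 3.098
Smallest n/ν is H2O → limiting reagent.
n(C2H5OH) = (1/1) × 3.098 = 3.098 mol
mass = 3.098 × 46.07 = 142.7 g

142.7 g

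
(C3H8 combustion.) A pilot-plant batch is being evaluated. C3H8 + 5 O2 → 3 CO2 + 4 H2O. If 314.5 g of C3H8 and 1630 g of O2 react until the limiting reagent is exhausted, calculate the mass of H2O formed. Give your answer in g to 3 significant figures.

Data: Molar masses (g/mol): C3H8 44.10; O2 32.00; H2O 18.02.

514 g

n(C3H8) = 314.5 / 44.10 = 7.132 mol
n(O2) = 1630 / 32.00 = 50.94 mol
n/ν → C3H8: 7.132, O2: 10.19; C3H8 is limiting.
n(H2O) = (4/1) × 7.132 = 28.53 mol
mass = 28.53 × 18.02 = 514.1 g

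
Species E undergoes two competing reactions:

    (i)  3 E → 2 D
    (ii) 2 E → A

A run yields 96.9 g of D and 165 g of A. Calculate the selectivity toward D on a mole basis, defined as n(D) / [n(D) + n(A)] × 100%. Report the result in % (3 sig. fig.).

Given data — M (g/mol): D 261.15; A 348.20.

n(D) = 96.9 / 261.15 = 0.3711 mol
n(A) = 165 / 348.20 = 0.4739 mol
selectivity = 0.3711/(0.3711+0.4739) × 100 = 43.92 %

43.9 %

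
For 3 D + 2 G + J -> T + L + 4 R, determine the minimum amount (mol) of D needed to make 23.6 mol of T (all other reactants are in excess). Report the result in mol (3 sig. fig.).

n(T) = 23.60 mol
n(D) = (3/1) × 23.60 = 70.80 mol

70.8 mol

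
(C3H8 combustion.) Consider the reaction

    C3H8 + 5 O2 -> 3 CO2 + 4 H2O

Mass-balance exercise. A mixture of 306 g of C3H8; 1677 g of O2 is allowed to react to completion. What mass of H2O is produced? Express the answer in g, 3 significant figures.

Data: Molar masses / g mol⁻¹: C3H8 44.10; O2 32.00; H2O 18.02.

n(C3H8) = 306.0 / 44.10 = 6.939 mol
n(O2) = 1677 / 32.00 = 52.41 mol
n/ν for C3H8 = 6.939/1 = 6.939
n/ν for O2 = 52.41/5 = 10.48
Smallest n/ν is C3H8 → limiting reagent.
n(H2O) = (4/1) × 6.939 = 27.76 mol
mass = 27.76 × 18.02 = 500.2 g

500 g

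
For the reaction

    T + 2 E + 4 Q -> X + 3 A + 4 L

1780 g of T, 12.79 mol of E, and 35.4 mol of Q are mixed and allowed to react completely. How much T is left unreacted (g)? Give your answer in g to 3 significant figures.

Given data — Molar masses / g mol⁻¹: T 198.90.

n(T) = 1780 / 198.90 = 8.949 mol
n(E) = 12.79 mol
n(Q) = 35.40 mol
n/ν for T = 8.949/1 = 8.949
n/ν for E = 12.79/2 = 6.395
n/ν for Q = 35.40/4 = 8.850
Smallest n/ν is E → limiting reagent.
T consumed = (1/2) × 12.79 = 6.395 mol
T remaining = 8.949 − 6.395 = 2.554 mol
mass = 2.554 × 198.90 = 508.0 g

508 g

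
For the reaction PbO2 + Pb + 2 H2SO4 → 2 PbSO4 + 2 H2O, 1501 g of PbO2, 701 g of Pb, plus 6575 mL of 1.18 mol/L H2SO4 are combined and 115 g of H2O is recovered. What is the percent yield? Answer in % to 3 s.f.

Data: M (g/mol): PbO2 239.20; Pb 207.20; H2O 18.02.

n(PbO2) = 1501 / 239.20 = 6.275 mol
n(Pb) = 701.0 / 207.20 = 3.383 mol
n(H2SO4) = 1.18 × 6575/1000 = 7.759 mol
n/ν for PbO2 = 6.275/1 = 6.275
n/ν for Pb = 3.383/1 = 3.383
n/ν for H2SO4 = 7.759/2 = 3.880
Smallest n/ν is Pb → limiting reagent.
theoretical n(H2O) = (2/1) × 3.383 = 6.766 mol → 121.9 g
% yield = 115 / 121.9 × 100 = 94.34 %

94.3 %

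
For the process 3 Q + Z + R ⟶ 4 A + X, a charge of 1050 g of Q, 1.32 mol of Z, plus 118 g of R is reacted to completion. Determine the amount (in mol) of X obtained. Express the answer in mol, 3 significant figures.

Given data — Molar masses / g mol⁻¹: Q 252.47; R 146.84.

0.804 mol

n(Q) = 1050 / 252.47 = 4.159 mol
n(Z) = 1.320 mol
n(R) = 118.0 / 146.84 = 0.8036 mol
n/ν → Q: 1.386, Z: 1.320, R: 0.8036; R is limiting.
n(X) = (1/1) × 0.8036 = 0.8036 mol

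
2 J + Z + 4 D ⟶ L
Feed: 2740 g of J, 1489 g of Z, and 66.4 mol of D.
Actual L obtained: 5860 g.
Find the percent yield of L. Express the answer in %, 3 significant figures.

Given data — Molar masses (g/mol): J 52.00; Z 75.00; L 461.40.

76.5 %

n(J) = 2740 / 52.00 = 52.69 mol
n(Z) = 1489 / 75.00 = 19.85 mol
n(D) = 66.40 mol
n/ν → J: 26.35, Z: 19.85, D: 16.60; D is limiting.
theoretical n(L) = (1/4) × 66.40 = 16.60 mol → 7659 g
% yield = 5860 / 7659 × 100 = 76.51 %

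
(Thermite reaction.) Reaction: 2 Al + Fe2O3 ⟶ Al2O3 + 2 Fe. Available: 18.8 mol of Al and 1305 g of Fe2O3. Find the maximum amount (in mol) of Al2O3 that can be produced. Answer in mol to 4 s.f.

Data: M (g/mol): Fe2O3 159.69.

n(Al) = 18.80 mol
n(Fe2O3) = 1305 / 159.69 = 8.172 mol
n/ν for Al = 18.80/2 = 9.400
n/ν for Fe2O3 = 8.172/1 = 8.172
Smallest n/ν is Fe2O3 → limiting reagent.
n(Al2O3) = (1/1) × 8.172 = 8.172 mol

8.172 mol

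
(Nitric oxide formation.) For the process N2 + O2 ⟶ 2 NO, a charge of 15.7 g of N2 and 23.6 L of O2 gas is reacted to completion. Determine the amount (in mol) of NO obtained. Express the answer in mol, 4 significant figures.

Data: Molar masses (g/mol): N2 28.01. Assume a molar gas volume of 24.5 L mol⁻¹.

1.121 mol

n(N2) = 15.70 / 28.01 = 0.5605 mol
n(O2) = 23.60 / 24.5 = 0.9633 mol
n/ν for N2 = 0.5605/1 = 0.5605
n/ν for O2 = 0.9633/1 = 0.9633
Smallest n/ν is N2 → limiting reagent.
n(NO) = (2/1) × 0.5605 = 1.121 mol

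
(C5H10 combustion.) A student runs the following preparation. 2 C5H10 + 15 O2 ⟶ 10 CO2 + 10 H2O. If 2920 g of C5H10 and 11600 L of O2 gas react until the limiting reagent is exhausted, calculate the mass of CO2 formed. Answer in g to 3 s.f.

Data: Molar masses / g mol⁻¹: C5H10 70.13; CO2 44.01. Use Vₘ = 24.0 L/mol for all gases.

n(C5H10) = 2920 / 70.13 = 41.64 mol
n(O2) = 11600 / 24.0 = 483.3 mol
n/ν for C5H10 = 41.64/2 = 20.82
n/ν for O2 = 483.3/15 = 32.22
Smallest n/ν is C5H10 → limiting reagent.
n(CO2) = (10/2) × 41.64 = 208.2 mol
mass = 208.2 × 44.01 = 9163 g

9160 g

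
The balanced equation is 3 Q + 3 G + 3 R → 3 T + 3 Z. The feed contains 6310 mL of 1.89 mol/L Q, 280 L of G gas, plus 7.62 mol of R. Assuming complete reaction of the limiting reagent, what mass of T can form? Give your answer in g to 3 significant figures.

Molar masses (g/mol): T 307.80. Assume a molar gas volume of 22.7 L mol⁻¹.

2350 g

n(Q) = 1.89 × 6310/1000 = 11.93 mol
n(G) = 280.0 / 22.7 = 12.33 mol
n(R) = 7.620 mol
n/ν → Q: 3.977, G: 4.110, R: 2.540; R is limiting.
n(T) = (3/3) × 7.620 = 7.620 mol
mass = 7.620 × 307.80 = 2345 g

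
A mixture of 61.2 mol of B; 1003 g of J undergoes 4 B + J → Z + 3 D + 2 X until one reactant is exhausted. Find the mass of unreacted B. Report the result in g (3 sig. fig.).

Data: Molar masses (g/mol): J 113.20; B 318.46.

8200 g

n(B) = 61.20 mol
n(J) = 1003 / 113.20 = 8.860 mol
n/ν for B = 61.20/4 = 15.30
n/ν for J = 8.860/1 = 8.860
Smallest n/ν is J → limiting reagent.
B consumed = (4/1) × 8.860 = 35.44 mol
B remaining = 61.20 − 35.44 = 25.76 mol
mass = 25.76 × 318.46 = 8204 g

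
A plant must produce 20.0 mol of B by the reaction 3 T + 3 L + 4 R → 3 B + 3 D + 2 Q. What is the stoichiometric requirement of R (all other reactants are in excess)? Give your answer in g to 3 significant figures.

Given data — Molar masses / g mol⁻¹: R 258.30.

6890 g

n(B) = 20.00 mol
n(R) = (4/3) × 20.00 = 26.67 mol
mass = 26.67 × 258.30 = 6889 g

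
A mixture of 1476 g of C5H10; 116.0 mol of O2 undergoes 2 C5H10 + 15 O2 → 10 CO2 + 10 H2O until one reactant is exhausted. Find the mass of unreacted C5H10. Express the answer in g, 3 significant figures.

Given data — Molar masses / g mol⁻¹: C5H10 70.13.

n(C5H10) = 1476 / 70.13 = 21.05 mol
n(O2) = 116.0 mol
n/ν for C5H10 = 21.05/2 = 10.53
n/ν for O2 = 116.0/15 = 7.733
Smallest n/ν is O2 → limiting reagent.
C5H10 consumed = (2/15) × 116.0 = 15.47 mol
C5H10 remaining = 21.05 − 15.47 = 5.580 mol
mass = 5.580 × 70.13 = 391.3 g

391 g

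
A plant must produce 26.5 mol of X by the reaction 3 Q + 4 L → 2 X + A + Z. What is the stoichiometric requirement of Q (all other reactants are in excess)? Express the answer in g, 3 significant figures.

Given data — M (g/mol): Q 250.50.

n(X) = 26.50 mol
n(Q) = (3/2) × 26.50 = 39.75 mol
mass = 39.75 × 250.50 = 9957 g

9960 g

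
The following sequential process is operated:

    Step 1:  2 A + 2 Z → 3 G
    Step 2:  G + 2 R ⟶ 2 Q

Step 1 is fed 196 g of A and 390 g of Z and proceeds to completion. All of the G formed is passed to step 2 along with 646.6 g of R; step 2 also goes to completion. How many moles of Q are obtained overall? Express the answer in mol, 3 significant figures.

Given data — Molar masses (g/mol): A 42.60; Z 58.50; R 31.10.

13.8 mol

Step 1:
n(A) = 196.0 / 42.60 = 4.601 mol
n(Z) = 390.0 / 58.50 = 6.667 mol
n/ν → A: 2.301, Z: 3.334; A is limiting.
n(G) produced = (3/2) × 4.601 = 6.902 mol
Step 2:
n(G) available = 6.902 mol
n(R) = 646.6 / 31.10 = 20.79 mol
n/ν → G: 6.902, R: 10.40; G is limiting.
n(Q) = (2/1) × 6.902 = 13.80 mol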